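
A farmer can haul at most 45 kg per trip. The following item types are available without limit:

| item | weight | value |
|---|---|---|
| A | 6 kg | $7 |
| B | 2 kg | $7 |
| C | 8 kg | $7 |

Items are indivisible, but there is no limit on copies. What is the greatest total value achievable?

Best value-per-unit is B at 7/2, and filling with it alone uses weight 22×2=44. No mix of the others beats 22×7 = 154.

$154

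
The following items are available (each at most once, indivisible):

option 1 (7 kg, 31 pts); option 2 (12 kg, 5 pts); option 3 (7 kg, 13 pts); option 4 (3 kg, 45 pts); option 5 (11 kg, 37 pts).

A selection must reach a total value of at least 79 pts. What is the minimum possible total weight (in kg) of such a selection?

14

Subsets with value ≥ 79, sorted by total weight:
- option 4+option 5: weight 14, value 82
- option 1+option 3+option 4: weight 17, value 89
Minimum weight: 14 kg.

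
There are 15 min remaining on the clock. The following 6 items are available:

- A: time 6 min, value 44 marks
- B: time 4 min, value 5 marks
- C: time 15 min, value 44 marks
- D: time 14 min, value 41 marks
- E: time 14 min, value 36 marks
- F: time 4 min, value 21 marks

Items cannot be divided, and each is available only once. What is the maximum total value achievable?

Check high-value combinations within 15 min:
- A+B+F: time 6+4+4=14, value 44+5+21=70
- A+F: time 6+4=10, value 44+21=65
- A+B: time 6+4=10, value 44+5=49
- A: time 6, value 44
- C: time 15, value 44
Best: 70 marks.

70 marks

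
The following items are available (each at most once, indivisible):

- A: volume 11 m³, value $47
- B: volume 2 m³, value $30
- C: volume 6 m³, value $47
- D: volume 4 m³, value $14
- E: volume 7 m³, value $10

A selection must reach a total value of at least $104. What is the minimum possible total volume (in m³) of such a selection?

Subsets with value ≥ 104, sorted by total volume:
- A+B+C: volume 19, value 124
- A+C+D: volume 21, value 108
- A+B+C+D: volume 23, value 138
- A+C+E: volume 24, value 104
Minimum volume: 19 m³.

19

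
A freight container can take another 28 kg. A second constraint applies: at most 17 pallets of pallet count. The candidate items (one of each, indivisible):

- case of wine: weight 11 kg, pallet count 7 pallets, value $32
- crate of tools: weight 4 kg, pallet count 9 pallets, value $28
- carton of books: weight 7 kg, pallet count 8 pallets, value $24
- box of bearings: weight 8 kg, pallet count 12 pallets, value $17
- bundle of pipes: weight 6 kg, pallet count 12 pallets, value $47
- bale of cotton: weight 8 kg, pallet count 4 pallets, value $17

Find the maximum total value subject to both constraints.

$64

Feasible sets respecting both limits:
- bundle of pipes+bale of cotton: weight 14, pallet count 16, value 64
- case of wine+crate of tools: weight 15, pallet count 16, value 60
- case of wine+carton of books: weight 18, pallet count 15, value 56
- crate of tools+carton of books: weight 11, pallet count 17, value 52
Best: $64.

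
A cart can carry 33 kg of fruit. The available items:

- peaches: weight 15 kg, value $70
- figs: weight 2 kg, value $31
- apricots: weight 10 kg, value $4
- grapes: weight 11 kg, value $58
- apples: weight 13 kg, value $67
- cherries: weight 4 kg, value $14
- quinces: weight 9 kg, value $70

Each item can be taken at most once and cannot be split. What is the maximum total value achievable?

Check high-value combinations within 33 kg:
- grapes+apples+quinces: weight 11+13+9=33, value 58+67+70=195
- peaches+figs+cherries+quinces: weight 15+2+4+9=30, value 70+31+14+70=185
- figs+apples+cherries+quinces: weight 2+13+4+9=28, value 31+67+14+70=182
- figs+grapes+cherries+quinces: weight 2+11+4+9=26, value 31+58+14+70=173
- peaches+figs+grapes+cherries: weight 15+2+11+4=32, value 70+31+58+14=173
Best: $195.

$195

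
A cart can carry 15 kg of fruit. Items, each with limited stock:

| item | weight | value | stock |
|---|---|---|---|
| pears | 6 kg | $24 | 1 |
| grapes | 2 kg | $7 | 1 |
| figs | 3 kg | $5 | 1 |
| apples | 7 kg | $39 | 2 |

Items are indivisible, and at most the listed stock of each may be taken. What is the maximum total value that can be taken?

$78

Best selections within weight 15 and stock limits:
- 2×apples: weight 14, value 78
- 1×pears + 1×grapes + 1×apples: weight 15, value 70
Best: $78.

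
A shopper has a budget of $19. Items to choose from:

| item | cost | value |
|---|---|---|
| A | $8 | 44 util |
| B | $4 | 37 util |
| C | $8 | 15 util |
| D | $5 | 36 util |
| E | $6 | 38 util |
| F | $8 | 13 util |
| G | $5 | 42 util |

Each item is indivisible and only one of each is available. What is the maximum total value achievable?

Check high-value combinations within $19:
- A+E+G: cost 8+6+5=19, value 44+38+42=124
- A+B+G: cost 8+4+5=17, value 44+37+42=123
- A+D+G: cost 8+5+5=18, value 44+36+42=122
- A+B+E: cost 8+4+6=18, value 44+37+38=119
Best: 124 util.

124 util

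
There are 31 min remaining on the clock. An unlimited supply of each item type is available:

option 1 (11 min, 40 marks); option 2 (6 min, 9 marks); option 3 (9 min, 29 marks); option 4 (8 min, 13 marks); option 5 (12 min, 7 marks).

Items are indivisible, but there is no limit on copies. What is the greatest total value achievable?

109 marks

Best value-per-unit is option 1 at 40/11; filling with it alone gives 2×40 = 80.
Optimal mix: 2×option 1 + 1×option 3 → time 31, value 109.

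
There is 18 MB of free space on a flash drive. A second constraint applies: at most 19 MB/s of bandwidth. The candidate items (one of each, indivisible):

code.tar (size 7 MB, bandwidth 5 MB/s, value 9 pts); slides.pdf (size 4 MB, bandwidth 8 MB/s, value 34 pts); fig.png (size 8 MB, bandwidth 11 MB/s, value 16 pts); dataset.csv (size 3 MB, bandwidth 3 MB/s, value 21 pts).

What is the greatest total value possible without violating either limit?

64 pts

Feasible sets respecting both limits:
- code.tar+slides.pdf+dataset.csv: size 14, bandwidth 16, value 64
- slides.pdf+dataset.csv: size 7, bandwidth 11, value 55
- slides.pdf+fig.png: size 12, bandwidth 19, value 50
Best: 64 pts.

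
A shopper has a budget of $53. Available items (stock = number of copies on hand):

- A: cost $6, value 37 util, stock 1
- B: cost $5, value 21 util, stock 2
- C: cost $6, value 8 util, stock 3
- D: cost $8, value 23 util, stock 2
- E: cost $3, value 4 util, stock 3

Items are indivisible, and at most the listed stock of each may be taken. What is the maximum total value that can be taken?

153 util

Best selections within cost 53 and stock limits:
- 1×A + 2×B + 2×C + 2×D + 3×E: cost 53, value 153
- 1×A + 2×B + 3×C + 2×D + 1×E: cost 53, value 153
Best: 153 util.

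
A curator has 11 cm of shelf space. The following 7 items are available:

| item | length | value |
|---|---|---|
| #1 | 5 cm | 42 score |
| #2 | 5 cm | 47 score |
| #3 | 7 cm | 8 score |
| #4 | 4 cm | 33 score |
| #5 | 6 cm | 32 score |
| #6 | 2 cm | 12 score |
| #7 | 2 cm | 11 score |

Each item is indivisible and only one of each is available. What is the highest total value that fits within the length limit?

Check high-value combinations within 11 cm:
- #2+#4+#6: length 5+4+2=11, value 47+33+12=92
- #2+#4+#7: length 5+4+2=11, value 47+33+11=91
- #1+#2: length 5+5=10, value 42+47=89
- #1+#4+#6: length 5+4+2=11, value 42+33+12=87
- #1+#4+#7: length 5+4+2=11, value 42+33+11=86
Best: 92 score.

92 score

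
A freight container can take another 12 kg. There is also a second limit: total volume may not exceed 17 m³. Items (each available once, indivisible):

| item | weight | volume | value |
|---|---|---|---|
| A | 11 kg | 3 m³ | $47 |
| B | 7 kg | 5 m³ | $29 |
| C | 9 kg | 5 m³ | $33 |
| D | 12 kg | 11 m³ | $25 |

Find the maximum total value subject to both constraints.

Feasible sets respecting both limits:
- A: weight 11, volume 3, value 47
- C: weight 9, volume 5, value 33
- B: weight 7, volume 5, value 29
- D: weight 12, volume 11, value 25
Best: $47.

$47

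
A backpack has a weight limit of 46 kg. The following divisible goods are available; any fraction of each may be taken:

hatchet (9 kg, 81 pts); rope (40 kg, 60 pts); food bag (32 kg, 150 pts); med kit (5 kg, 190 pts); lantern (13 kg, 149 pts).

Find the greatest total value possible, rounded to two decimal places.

509.06

Take in order of value per unit:
- med kit (190/5 per unit): all 5 → value 190, running total 190.00
- lantern (149/13 per unit): all 13 → value 149, running total 339.00
- hatchet (81/9 per unit): all 9 → value 81, running total 420.00
- food bag (150/32 per unit): 19 of 32 → value 19×150/32 = 89.0625, running total 509.06
Total 509.06.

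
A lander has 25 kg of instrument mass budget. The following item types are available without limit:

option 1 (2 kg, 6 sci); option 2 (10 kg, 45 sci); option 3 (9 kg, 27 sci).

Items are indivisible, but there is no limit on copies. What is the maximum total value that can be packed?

Best value-per-unit is option 2 at 45/10; filling with it alone gives 2×45 = 90.
Optimal mix: 2×option 1 + 2×option 2 → mass 24, value 102.

102 sci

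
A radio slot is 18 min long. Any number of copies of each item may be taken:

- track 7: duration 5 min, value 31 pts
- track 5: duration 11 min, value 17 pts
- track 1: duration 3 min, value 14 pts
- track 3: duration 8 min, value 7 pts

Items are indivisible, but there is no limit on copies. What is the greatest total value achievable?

107 pts

Best value-per-unit is track 7 at 31/5; filling with it alone gives 3×31 = 93.
Optimal mix: 3×track 7 + 1×track 1 → duration 18, value 107.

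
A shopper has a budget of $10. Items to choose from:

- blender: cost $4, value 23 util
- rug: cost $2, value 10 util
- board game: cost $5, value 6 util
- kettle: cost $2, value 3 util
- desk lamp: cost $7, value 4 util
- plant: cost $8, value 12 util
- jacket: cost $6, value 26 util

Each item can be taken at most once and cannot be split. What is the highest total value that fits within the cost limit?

49 util

Check high-value combinations within $10:
- blender+jacket: cost 4+6=10, value 23+26=49
- rug+kettle+jacket: cost 2+2+6=10, value 10+3+26=39
- blender+rug+kettle: cost 4+2+2=8, value 23+10+3=36
- rug+jacket: cost 2+6=8, value 10+26=36
Best: 49 util.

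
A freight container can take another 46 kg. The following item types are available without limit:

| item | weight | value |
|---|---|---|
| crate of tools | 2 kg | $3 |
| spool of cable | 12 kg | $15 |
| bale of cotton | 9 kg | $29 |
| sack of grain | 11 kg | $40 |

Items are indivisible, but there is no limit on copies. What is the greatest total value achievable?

Best value-per-unit is sack of grain at 40/11; filling with it alone gives 4×40 = 160.
Optimal mix: 1×crate of tools + 4×sack of grain → weight 46, value 163.

$163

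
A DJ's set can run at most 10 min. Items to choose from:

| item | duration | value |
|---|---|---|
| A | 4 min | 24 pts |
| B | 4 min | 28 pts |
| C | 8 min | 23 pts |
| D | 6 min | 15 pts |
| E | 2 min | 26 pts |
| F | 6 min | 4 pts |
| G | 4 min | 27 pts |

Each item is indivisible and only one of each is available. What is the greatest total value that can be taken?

Check high-value combinations within 10 min:
- B+E+G: duration 4+2+4=10, value 28+26+27=81
- A+B+E: duration 4+4+2=10, value 24+28+26=78
- A+E+G: duration 4+2+4=10, value 24+26+27=77
- B+G: duration 4+4=8, value 28+27=55
- B+E: duration 4+2=6, value 28+26=54
Best: 81 pts.

81 pts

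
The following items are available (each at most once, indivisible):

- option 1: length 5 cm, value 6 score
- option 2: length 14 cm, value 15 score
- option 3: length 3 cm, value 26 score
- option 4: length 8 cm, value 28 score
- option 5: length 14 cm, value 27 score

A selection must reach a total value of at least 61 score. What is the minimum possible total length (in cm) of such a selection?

25

Subsets with value ≥ 61, sorted by total length:
- option 3+option 4+option 5: length 25, value 81
- option 2+option 3+option 4: length 25, value 69
- option 1+option 4+option 5: length 27, value 61
Minimum length: 25 cm.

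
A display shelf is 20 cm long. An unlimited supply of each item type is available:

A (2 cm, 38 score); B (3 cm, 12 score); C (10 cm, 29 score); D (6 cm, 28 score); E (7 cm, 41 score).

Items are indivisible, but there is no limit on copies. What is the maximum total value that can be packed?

380 score

Best value-per-unit is A at 38/2, and filling with it alone uses length 10×2=20. No mix of the others beats 10×38 = 380.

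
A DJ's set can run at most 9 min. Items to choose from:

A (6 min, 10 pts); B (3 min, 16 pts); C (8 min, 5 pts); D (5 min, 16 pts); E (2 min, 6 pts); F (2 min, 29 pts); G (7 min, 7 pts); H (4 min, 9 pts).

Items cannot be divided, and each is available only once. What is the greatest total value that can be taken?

This is a 0/1 knapsack; check combinations near the capacity.
- B+F+H: duration 3+2+4=9, value 16+29+9=54
- B+E+F: duration 3+2+2=7, value 16+6+29=51
- D+E+F: duration 5+2+2=9, value 16+6+29=51
Best: 54 pts.

54 pts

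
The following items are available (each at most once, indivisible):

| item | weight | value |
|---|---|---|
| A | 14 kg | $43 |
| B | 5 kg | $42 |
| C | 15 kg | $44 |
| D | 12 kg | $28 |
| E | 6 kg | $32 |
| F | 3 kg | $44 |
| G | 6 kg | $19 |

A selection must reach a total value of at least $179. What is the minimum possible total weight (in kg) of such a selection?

34

Subsets with value ≥ 179, sorted by total weight:
- A+B+E+F+G: weight 34, value 180
- B+C+E+F+G: weight 35, value 181
- A+B+D+E+F: weight 40, value 189
- B+C+D+E+F: weight 41, value 190
Minimum weight: 34 kg.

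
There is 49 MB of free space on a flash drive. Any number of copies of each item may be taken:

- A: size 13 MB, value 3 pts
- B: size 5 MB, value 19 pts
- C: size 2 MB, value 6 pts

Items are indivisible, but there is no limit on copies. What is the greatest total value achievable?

183 pts

Best value-per-unit is B at 19/5; filling with it alone gives 9×19 = 171.
Optimal mix: 9×B + 2×C → size 49, value 183.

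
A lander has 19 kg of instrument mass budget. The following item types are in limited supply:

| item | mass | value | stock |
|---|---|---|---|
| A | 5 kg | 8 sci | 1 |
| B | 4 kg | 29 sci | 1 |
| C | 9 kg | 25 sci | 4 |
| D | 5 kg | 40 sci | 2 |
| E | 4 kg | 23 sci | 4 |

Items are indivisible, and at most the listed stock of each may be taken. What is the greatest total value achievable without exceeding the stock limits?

Best selections within mass 19 and stock limits:
- 1×B + 2×D + 1×E: mass 18, value 132
- 2×D + 2×E: mass 18, value 126
- 1×A + 1×B + 2×D: mass 19, value 117
Best: 132 sci.

132 sci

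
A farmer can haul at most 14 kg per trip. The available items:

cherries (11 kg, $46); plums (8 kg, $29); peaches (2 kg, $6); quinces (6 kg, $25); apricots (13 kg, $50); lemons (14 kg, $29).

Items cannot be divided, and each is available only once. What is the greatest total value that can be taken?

This is a 0/1 knapsack; check combinations near the capacity.
- plums+quinces: weight 8+6=14, value 29+25=54
- cherries+peaches: weight 11+2=13, value 46+6=52
- apricots: weight 13, value 50
- cherries: weight 11, value 46
- plums+peaches: weight 8+2=10, value 29+6=35
Best: $54.

$54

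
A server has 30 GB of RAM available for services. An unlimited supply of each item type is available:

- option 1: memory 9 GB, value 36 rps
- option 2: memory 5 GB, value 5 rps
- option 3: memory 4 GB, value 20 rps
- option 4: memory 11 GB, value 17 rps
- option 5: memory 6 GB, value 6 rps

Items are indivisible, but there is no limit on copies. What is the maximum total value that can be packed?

140 rps

Best value-per-unit is option 3 at 20/4, and filling with it alone uses memory 7×4=28. No mix of the others beats 7×20 = 140.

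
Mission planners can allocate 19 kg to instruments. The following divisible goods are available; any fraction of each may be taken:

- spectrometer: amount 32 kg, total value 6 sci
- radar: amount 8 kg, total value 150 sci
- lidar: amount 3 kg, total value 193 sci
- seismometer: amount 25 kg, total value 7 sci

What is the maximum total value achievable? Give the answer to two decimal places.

345.24

Take in order of value per unit:
- lidar (193/3 per unit): all 3 → value 193, running total 193.00
- radar (150/8 per unit): all 8 → value 150, running total 343.00
- seismometer (7/25 per unit): 8 of 25 → value 8×7/25 = 2.2400, running total 345.24
Total 345.24.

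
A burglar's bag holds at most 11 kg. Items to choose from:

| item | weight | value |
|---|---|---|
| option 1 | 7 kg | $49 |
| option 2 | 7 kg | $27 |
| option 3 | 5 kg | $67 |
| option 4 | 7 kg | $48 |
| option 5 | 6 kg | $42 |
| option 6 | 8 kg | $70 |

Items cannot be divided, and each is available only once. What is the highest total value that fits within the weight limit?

This is a 0/1 knapsack; check combinations near the capacity.
- option 3+option 5: weight 5+6=11, value 67+42=109
- option 6: weight 8, value 70
- option 3: weight 5, value 67
Best: $109.

$109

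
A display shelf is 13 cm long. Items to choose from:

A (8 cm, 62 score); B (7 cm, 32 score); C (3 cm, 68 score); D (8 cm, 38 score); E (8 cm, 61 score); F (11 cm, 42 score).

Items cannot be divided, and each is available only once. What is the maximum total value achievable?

Check high-value combinations within 13 cm:
- A+C: length 8+3=11, value 62+68=130
- C+E: length 3+8=11, value 68+61=129
- C+D: length 3+8=11, value 68+38=106
- B+C: length 7+3=10, value 32+68=100
- C: length 3, value 68
Best: 130 score.

130 score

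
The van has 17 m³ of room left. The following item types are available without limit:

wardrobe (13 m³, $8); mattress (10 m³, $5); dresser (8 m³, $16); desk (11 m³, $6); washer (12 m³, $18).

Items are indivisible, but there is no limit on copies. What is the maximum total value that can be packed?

Best value-per-unit is dresser at 16/8, and filling with it alone uses volume 2×8=16. No mix of the others beats 2×16 = 32.

$32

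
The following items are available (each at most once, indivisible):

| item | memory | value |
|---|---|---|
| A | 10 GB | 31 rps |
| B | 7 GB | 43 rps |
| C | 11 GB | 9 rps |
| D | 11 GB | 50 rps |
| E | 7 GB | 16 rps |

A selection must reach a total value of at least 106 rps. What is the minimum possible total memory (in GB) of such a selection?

Subsets with value ≥ 106, sorted by total memory:
- B+D+E: memory 25, value 109
- A+B+D: memory 28, value 124
- A+B+D+E: memory 35, value 140
- B+C+D+E: memory 36, value 118
Minimum memory: 25 GB.

25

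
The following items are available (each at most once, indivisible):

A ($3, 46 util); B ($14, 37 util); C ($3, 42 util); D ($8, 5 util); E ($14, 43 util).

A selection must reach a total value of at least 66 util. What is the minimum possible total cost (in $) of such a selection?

6

Subsets with value ≥ 66, sorted by total cost:
- A+C: cost 6, value 88
- A+C+D: cost 14, value 93
- A+E: cost 17, value 89
Minimum cost: 6 $.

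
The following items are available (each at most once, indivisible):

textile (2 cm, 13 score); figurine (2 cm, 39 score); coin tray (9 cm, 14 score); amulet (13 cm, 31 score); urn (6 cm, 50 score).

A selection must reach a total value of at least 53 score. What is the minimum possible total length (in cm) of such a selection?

Subsets with value ≥ 53, sorted by total length:
- figurine+urn: length 8, value 89
- textile+urn: length 8, value 63
Minimum length: 8 cm.

8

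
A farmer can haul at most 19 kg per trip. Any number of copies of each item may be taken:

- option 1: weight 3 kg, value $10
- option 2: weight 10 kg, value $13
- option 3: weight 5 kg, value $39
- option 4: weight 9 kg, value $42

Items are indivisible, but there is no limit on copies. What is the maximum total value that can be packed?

Best value-per-unit is option 3 at 39/5; filling with it alone gives 3×39 = 117.
Optimal mix: 1×option 1 + 3×option 3 → weight 18, value 127.

$127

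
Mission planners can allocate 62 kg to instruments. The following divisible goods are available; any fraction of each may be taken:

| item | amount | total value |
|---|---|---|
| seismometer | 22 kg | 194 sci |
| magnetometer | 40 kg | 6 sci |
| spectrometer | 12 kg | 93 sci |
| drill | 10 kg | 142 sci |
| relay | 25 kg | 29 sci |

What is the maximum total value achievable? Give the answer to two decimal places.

449.88

Take in order of value per unit:
- drill (142/10 per unit): all 10 → value 142, running total 142.00
- seismometer (194/22 per unit): all 22 → value 194, running total 336.00
- spectrometer (93/12 per unit): all 12 → value 93, running total 429.00
- relay (29/25 per unit): 18 of 25 → value 18×29/25 = 20.8800, running total 449.88
Total 449.88.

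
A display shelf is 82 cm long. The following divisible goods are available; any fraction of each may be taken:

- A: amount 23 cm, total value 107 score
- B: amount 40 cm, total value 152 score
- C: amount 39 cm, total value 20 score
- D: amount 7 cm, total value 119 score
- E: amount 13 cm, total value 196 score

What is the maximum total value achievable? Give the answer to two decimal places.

Take in order of value per unit:
- D (119/7 per unit): all 7 → value 119, running total 119.00
- E (196/13 per unit): all 13 → value 196, running total 315.00
- A (107/23 per unit): all 23 → value 107, running total 422.00
- B (152/40 per unit): 39 of 40 → value 39×152/40 = 148.2000, running total 570.20
Total 570.20.

570.20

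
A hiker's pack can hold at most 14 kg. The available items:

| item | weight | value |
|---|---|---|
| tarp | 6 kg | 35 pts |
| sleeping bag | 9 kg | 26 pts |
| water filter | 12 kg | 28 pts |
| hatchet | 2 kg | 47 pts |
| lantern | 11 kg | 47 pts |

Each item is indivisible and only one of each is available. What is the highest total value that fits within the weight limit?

94 pts

Check high-value combinations within 14 kg:
- hatchet+lantern: weight 2+11=13, value 47+47=94
- tarp+hatchet: weight 6+2=8, value 35+47=82
- water filter+hatchet: weight 12+2=14, value 28+47=75
- sleeping bag+hatchet: weight 9+2=11, value 26+47=73
Best: 94 pts.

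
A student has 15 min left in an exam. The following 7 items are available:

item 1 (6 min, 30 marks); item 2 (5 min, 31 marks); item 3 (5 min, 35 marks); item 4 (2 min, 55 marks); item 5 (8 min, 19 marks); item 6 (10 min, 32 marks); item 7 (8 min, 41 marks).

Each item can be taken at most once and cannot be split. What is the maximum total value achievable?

Check high-value combinations within 15 min:
- item 3+item 4+item 7: time 5+2+8=15, value 35+55+41=131
- item 2+item 4+item 7: time 5+2+8=15, value 31+55+41=127
- item 2+item 3+item 4: time 5+5+2=12, value 31+35+55=121
Best: 131 marks.

131 marks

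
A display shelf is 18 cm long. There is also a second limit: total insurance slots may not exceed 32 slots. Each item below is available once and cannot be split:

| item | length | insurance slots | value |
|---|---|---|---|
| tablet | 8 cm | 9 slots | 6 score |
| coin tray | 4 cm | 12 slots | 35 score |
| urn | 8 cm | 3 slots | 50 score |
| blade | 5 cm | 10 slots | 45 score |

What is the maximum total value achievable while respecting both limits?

Feasible sets respecting both limits:
- coin tray+urn+blade: length 17, insurance slots 25, value 130
- urn+blade: length 13, insurance slots 13, value 95
- tablet+coin tray+blade: length 17, insurance slots 31, value 86
Best: 130 score.

130 score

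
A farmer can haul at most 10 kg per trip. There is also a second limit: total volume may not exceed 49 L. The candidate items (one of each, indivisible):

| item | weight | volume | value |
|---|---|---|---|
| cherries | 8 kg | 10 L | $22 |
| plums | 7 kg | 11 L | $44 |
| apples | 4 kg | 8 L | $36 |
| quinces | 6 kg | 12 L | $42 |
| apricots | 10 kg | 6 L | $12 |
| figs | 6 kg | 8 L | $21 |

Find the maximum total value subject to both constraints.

Feasible sets respecting both limits:
- apples+quinces: weight 10, volume 20, value 78
- apples+figs: weight 10, volume 16, value 57
- plums: weight 7, volume 11, value 44
- quinces: weight 6, volume 12, value 42
Best: $78.

$78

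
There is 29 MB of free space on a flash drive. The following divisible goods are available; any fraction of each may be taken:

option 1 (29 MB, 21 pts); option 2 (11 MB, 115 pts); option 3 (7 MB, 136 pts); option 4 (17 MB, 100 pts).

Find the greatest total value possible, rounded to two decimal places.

Take in order of value per unit:
- option 3 (136/7 per unit): all 7 → value 136, running total 136.00
- option 2 (115/11 per unit): all 11 → value 115, running total 251.00
- option 4 (100/17 per unit): 11 of 17 → value 11×100/17 = 64.7059, running total 315.71
Total 315.71.

315.71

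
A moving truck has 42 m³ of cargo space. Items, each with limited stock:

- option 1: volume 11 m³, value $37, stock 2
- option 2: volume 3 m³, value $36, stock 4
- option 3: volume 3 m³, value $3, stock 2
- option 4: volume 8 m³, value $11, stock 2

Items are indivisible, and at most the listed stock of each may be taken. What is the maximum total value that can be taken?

Top feasible selections:
- 2×option 1 + 4×option 2 + 1×option 4: volume 42, value 229
- 2×option 1 + 4×option 2 + 2×option 3: volume 40, value 224
- 2×option 1 + 4×option 2 + 1×option 3: volume 37, value 221
Best: $229.

$229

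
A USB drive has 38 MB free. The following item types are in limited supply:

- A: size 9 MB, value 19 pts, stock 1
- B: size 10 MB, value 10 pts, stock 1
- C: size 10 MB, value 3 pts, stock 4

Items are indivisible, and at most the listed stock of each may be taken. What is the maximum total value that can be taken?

Top feasible selections:
- 1×A + 1×B + 1×C: size 29, value 32
- 1×A + 1×B: size 19, value 29
Best: 32 pts.

32 pts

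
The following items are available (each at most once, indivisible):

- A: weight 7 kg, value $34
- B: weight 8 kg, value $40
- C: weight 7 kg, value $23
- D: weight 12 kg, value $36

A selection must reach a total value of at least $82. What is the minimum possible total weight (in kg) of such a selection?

Subsets with value ≥ 82, sorted by total weight:
- A+B+C: weight 22, value 97
- A+C+D: weight 26, value 93
- A+B+D: weight 27, value 110
Minimum weight: 22 kg.

22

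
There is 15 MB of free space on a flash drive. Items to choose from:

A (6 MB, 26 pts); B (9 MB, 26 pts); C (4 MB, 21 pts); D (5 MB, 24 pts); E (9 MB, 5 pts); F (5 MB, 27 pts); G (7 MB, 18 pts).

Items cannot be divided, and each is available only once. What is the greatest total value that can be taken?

Check high-value combinations within 15 MB:
- A+C+F: size 6+4+5=15, value 26+21+27=74
- C+D+F: size 4+5+5=14, value 21+24+27=72
- A+C+D: size 6+4+5=15, value 26+21+24=71
- A+F: size 6+5=11, value 26+27=53
- B+F: size 9+5=14, value 26+27=53
Best: 74 pts.

74 pts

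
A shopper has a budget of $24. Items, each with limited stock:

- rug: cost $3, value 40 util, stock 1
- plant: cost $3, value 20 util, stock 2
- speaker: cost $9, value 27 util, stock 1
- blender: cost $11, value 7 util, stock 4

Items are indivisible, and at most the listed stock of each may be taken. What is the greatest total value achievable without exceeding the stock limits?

107 util

Best selections within cost 24 and stock limits:
- 1×rug + 2×plant + 1×speaker: cost 18, value 107
- 1×rug + 1×plant + 1×speaker: cost 15, value 87
- 1×rug + 2×plant + 1×blender: cost 20, value 87
- 1×rug + 2×plant: cost 9, value 80
Best: 107 util.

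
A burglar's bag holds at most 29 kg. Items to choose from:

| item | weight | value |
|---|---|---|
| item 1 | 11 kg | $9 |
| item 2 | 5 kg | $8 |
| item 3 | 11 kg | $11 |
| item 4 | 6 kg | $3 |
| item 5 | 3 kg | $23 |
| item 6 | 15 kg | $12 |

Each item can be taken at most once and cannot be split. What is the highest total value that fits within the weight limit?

$46

Check high-value combinations within 29 kg:
- item 3+item 5+item 6: weight 11+3+15=29, value 11+23+12=46
- item 2+item 4+item 5+item 6: weight 5+6+3+15=29, value 8+3+23+12=46
- item 2+item 3+item 4+item 5: weight 5+11+6+3=25, value 8+11+3+23=45
- item 1+item 5+item 6: weight 11+3+15=29, value 9+23+12=44
Best: $46.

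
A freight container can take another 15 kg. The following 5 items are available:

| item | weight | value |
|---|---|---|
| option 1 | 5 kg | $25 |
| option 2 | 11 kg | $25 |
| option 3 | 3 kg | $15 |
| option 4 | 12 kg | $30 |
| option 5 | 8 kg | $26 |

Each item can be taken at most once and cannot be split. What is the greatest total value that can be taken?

$51

Check high-value combinations within 15 kg:
- option 1+option 5: weight 5+8=13, value 25+26=51
- option 3+option 4: weight 3+12=15, value 15+30=45
- option 3+option 5: weight 3+8=11, value 15+26=41
- option 1+option 3: weight 5+3=8, value 25+15=40
Best: $51.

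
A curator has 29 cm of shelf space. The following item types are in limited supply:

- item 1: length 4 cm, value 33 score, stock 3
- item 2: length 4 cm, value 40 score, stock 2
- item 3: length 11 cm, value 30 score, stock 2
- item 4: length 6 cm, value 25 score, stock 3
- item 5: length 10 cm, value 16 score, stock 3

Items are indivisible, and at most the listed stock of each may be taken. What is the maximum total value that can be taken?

Best selections within length 29 and stock limits:
- 3×item 1 + 2×item 2 + 1×item 4: length 26, value 204
- 2×item 1 + 2×item 2 + 2×item 4: length 28, value 196
Best: 204 score.

204 score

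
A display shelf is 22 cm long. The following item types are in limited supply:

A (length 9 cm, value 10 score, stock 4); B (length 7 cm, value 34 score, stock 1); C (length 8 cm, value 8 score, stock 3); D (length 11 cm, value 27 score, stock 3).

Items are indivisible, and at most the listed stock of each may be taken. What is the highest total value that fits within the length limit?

Best selections within length 22 and stock limits:
- 1×B + 1×D: length 18, value 61
- 2×D: length 22, value 54
- 1×A + 1×B: length 16, value 44
- 1×B + 1×C: length 15, value 42
Best: 61 score.

61 score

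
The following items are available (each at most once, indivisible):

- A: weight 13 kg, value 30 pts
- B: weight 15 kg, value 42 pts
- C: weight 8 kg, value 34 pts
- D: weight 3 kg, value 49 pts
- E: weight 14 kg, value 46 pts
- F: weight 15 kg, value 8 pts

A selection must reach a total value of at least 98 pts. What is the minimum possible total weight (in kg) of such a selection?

24

Subsets with value ≥ 98, sorted by total weight:
- A+C+D: weight 24, value 113
- C+D+E: weight 25, value 129
- B+C+D: weight 26, value 125
- A+D+E: weight 30, value 125
Minimum weight: 24 kg.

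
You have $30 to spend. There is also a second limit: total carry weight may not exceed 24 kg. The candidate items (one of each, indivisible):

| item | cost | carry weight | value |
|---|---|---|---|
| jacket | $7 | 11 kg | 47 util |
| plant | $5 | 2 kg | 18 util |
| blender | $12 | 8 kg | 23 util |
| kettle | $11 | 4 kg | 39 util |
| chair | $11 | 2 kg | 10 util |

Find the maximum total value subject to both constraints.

109 util

Feasible sets respecting both limits:
- jacket+blender+kettle: cost 30, carry weight 23, value 109
- jacket+plant+kettle: cost 23, carry weight 17, value 104
- jacket+kettle+chair: cost 29, carry weight 17, value 96
- jacket+plant+blender: cost 24, carry weight 21, value 88
Best: 109 util.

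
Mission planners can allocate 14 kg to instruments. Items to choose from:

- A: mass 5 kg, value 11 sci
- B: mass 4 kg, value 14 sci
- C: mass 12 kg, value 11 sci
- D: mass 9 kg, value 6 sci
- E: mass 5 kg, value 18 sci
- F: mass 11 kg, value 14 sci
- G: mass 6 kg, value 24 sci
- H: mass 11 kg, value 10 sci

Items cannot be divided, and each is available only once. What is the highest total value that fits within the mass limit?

This is a 0/1 knapsack; check combinations near the capacity.
- A+B+E: mass 5+4+5=14, value 11+14+18=43
- E+G: mass 5+6=11, value 18+24=42
- B+G: mass 4+6=10, value 14+24=38
- A+G: mass 5+6=11, value 11+24=35
Best: 43 sci.

43 sci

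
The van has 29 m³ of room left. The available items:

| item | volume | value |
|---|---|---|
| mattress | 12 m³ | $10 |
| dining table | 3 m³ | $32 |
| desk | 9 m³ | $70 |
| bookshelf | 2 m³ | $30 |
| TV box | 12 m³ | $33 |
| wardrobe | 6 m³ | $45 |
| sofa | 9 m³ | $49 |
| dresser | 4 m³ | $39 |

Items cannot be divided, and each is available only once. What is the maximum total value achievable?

Check high-value combinations within 29 m³:
- dining table+desk+bookshelf+wardrobe+sofa: volume 3+9+2+6+9=29, value 32+70+30+45+49=226
- dining table+desk+bookshelf+sofa+dresser: volume 3+9+2+9+4=27, value 32+70+30+49+39=220
- dining table+desk+bookshelf+wardrobe+dresser: volume 3+9+2+6+4=24, value 32+70+30+45+39=216
- desk+wardrobe+sofa+dresser: volume 9+6+9+4=28, value 70+45+49+39=203
Best: $226.

$226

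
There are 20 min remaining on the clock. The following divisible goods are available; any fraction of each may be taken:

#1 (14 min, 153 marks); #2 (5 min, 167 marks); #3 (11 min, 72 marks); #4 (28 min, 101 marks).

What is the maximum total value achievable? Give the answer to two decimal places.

326.55

Take in order of value per unit:
- #2 (167/5 per unit): all 5 → value 167, running total 167.00
- #1 (153/14 per unit): all 14 → value 153, running total 320.00
- #3 (72/11 per unit): 1 of 11 → value 1×72/11 = 6.5455, running total 326.55
Total 326.55.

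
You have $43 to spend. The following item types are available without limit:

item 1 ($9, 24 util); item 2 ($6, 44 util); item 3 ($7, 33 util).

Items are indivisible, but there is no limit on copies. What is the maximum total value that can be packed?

Best value-per-unit is item 2 at 44/6, and filling with it alone uses cost 7×6=42. No mix of the others beats 7×44 = 308.

308 util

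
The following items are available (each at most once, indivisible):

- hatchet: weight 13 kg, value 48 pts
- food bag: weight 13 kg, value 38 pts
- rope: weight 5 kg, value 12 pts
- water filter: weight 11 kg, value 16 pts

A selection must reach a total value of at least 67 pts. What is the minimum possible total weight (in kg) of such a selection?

Subsets with value ≥ 67, sorted by total weight:
- hatchet+food bag: weight 26, value 86
- hatchet+rope+water filter: weight 29, value 76
- hatchet+food bag+rope: weight 31, value 98
- hatchet+food bag+water filter: weight 37, value 102
Minimum weight: 26 kg.

26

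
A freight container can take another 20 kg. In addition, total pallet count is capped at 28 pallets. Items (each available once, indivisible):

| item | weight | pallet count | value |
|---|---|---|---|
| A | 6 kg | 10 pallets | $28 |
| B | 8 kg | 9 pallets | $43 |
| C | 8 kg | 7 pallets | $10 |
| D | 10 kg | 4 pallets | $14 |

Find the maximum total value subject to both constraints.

$71

Feasible sets respecting both limits:
- A+B: weight 14, pallet count 19, value 71
- B+D: weight 18, pallet count 13, value 57
- B+C: weight 16, pallet count 16, value 53
- B: weight 8, pallet count 9, value 43
Best: $71.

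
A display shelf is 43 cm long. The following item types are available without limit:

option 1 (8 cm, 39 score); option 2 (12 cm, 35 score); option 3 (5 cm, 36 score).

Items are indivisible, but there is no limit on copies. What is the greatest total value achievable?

Best value-per-unit is option 3 at 36/5; filling with it alone gives 8×36 = 288.
Optimal mix: 1×option 1 + 7×option 3 → length 43, value 291.

291 score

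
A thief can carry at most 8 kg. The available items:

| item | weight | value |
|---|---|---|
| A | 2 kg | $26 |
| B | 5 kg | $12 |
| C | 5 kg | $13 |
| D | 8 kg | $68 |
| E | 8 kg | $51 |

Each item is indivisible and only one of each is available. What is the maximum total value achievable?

Check high-value combinations within 8 kg:
- D: weight 8, value 68
- E: weight 8, value 51
- A+C: weight 2+5=7, value 26+13=39
- A+B: weight 2+5=7, value 26+12=38
- A: weight 2, value 26
Best: $68.

$68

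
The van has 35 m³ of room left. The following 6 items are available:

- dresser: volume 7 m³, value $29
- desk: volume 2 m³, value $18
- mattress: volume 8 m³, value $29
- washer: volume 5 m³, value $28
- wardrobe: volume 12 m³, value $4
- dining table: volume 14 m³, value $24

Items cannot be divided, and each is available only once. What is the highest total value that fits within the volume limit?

This is a 0/1 knapsack; check combinations near the capacity.
- dresser+mattress+washer+dining table: volume 7+8+5+14=34, value 29+29+28+24=110
- dresser+desk+mattress+washer+wardrobe: volume 7+2+8+5+12=34, value 29+18+29+28+4=108
- dresser+desk+mattress+washer: volume 7+2+8+5=22, value 29+18+29+28=104
- dresser+desk+mattress+dining table: volume 7+2+8+14=31, value 29+18+29+24=100
Best: $110.

$110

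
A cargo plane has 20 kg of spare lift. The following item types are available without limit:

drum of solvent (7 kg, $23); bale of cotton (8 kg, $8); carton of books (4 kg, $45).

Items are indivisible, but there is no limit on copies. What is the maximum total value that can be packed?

Best value-per-unit is carton of books at 45/4, and filling with it alone uses weight 5×4=20. No mix of the others beats 5×45 = 225.

$225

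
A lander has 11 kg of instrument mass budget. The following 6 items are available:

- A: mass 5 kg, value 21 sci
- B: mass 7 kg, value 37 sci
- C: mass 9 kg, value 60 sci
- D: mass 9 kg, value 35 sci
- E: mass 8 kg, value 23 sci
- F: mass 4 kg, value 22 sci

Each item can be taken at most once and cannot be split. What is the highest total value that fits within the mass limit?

60 sci

Check high-value combinations within 11 kg:
- C: mass 9, value 60
- B+F: mass 7+4=11, value 37+22=59
- A+F: mass 5+4=9, value 21+22=43
- B: mass 7, value 37
Best: 60 sci.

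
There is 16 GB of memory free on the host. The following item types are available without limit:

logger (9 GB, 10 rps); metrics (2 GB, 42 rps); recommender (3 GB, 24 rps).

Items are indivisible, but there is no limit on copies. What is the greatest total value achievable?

336 rps

Best value-per-unit is metrics at 42/2, and filling with it alone uses memory 8×2=16. No mix of the others beats 8×42 = 336.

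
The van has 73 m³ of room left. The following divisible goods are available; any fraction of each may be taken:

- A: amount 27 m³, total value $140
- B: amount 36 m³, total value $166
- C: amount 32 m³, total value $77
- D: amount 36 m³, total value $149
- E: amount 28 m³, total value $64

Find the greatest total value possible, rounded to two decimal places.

Take in order of value per unit:
- A (140/27 per unit): all 27 → value 140, running total 140.00
- B (166/36 per unit): all 36 → value 166, running total 306.00
- D (149/36 per unit): 10 of 36 → value 10×149/36 = 41.3889, running total 347.39
Total 347.39.

347.39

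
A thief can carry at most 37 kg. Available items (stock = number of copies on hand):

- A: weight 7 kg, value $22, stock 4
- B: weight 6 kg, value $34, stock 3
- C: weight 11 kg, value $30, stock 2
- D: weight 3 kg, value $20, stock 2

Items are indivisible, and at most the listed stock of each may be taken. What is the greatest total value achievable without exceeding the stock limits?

Top feasible selections:
- 3×B + 1×C + 2×D: weight 35, value 172
- 2×A + 3×B + 1×D: weight 35, value 166
- 1×A + 3×B + 2×D: weight 31, value 164
- 1×A + 2×B + 1×C + 2×D: weight 36, value 160
Best: $172.

$172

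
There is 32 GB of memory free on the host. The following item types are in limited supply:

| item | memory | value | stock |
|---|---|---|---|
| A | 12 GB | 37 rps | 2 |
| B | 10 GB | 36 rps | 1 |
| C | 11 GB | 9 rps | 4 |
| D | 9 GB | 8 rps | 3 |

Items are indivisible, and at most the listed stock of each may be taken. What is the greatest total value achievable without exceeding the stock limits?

Top feasible selections:
- 1×A + 1×B + 1×D: memory 31, value 81
- 2×A: memory 24, value 74
- 1×A + 1×B: memory 22, value 73
Best: 81 rps.

81 rps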